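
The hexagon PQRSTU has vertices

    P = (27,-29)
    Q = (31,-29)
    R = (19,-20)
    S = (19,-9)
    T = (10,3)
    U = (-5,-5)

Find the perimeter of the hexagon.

|PQ| = √((4)² + (0)²) = √16 = 4
|QR| = √((-12)² + (9)²) = √225 = 15
|RS| = √((0)² + (11)²) = √121 = 11
|ST| = √((-9)² + (12)²) = √225 = 15
|TU| = √((-15)² + (-8)²) = √289 = 17
|UP| = √((32)² + (-24)²) = √1600 = 40
Perimeter = 4 + 15 + 11 + 15 + 17 + 40 = 102.

102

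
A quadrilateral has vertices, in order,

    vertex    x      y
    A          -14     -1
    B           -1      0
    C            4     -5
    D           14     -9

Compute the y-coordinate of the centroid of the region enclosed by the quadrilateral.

-50/17

Apply the shoelace formula. First the cross-terms c_i = x_i·y_{i+1} − x_{i+1}·y_i:
  -1, 5, 34, -140  ⇒  2A = -102, A = -51.
Then Σ (y_i + y_{i+1})·c_i = 900, so ȳ = 900 / (6·(-51)) = -50/17.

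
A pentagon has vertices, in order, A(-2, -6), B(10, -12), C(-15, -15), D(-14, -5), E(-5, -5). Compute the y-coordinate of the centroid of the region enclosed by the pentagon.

Apply the shoelace formula. First the cross-terms c_i = x_i·y_{i+1} − x_{i+1}·y_i:
  84, -330, -135, 45, 20  ⇒  2A = -316, A = -158.
Then Σ (y_i + y_{i+1})·c_i = 9428, so ȳ = 9428 / (6·(-158)) = -2357/237.

-2357/237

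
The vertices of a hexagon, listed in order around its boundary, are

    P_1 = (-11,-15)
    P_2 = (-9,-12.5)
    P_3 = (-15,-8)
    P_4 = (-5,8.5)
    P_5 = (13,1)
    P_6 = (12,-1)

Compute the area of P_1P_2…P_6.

306

Σ = (2.5) + (-115.5) + (-167.5) + (-115.5) + (-25) + (-191) = -612
Area = |Σ|/2 = 306.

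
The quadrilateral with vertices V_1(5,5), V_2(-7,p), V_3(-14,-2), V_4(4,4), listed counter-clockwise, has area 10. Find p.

Write out the shoelace sum; only the two edges meeting at V_2 involve p:
2·Area = [(5·p − (-7)·5) + ((-7)·(-2) − (-14)·p)] + -48
       = 19·p + 1 = 20
⇒ p = 1.

1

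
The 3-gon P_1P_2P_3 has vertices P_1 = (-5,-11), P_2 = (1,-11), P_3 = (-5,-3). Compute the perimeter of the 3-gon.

24

|P_1P_2| = √((6)² + (0)²) = √36 = 6
|P_2P_3| = √((-6)² + (8)²) = √100 = 10
|P_3P_1| = √((0)² + (-8)²) = √64 = 8
Perimeter = 6 + 10 + 8 = 24.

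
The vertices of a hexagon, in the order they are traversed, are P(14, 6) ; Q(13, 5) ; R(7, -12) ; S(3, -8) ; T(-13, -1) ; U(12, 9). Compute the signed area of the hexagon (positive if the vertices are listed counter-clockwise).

P→Q: (14)(5) − (13)(6) = -8
Q→R: (13)(-12) − (7)(5) = -191
R→S: (7)(-8) − (3)(-12) = -20
S→T: (3)(-1) − (-13)(-8) = -107
T→U: (-13)(9) − (12)(-1) = -105
U→P: (12)(6) − (14)(9) = -54
Σ = -485
Signed area = Σ/2 = -242.5 (negative ⇒ clockwise traversal).

-242.5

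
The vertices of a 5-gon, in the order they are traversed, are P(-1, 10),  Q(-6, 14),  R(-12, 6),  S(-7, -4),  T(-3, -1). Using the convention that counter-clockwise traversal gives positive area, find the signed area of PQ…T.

116

Cross-terms: 46, 132, 90, -5, -31  ⇒  Σ = 232
Signed area = Σ/2 = 116 (positive ⇒ counter-clockwise traversal).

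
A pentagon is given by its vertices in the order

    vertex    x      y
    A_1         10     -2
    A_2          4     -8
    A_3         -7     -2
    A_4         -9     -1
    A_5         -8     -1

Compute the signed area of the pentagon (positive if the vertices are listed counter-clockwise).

-60

Apply the shoelace (surveyor's) formula: 2A = Σ (x_i·y_{i+1} − x_{i+1}·y_i), indices taken mod 5.
Σ = (-72) + (-64) + (-11) + (1) + (26) = -120
Signed area = Σ/2 = -60 (negative ⇒ clockwise traversal).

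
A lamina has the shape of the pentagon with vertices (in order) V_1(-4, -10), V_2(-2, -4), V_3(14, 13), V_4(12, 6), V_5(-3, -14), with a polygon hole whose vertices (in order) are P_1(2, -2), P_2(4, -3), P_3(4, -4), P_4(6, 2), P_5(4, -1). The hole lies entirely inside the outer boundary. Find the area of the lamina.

Outer boundary:
Apply Gauss's area formula: 2A = Σ (x_i·y_{i+1} − x_{i+1}·y_i), indices taken mod 5.
Σ = (-4) + (30) + (-72) + (-150) + (-26) = -222
Area = |Σ|/2 = 111.
Hole:
Apply the shoelace (surveyor's) formula: 2A = Σ (x_i·y_{i+1} − x_{i+1}·y_i), indices taken mod 5.
Cross-terms: 2, -4, 32, -14, -6  ⇒  Σ = 10
Area = |Σ|/2 = 5.
Net area = 111 − 5 = 106.

106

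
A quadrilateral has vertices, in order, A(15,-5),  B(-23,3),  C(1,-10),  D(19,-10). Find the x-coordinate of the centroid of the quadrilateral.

Apply the shoelace (surveyor's) formula. First the cross-terms c_i = x_i·y_{i+1} − x_{i+1}·y_i:
  -70, 227, 180, 55  ⇒  2A = 392, A = 196.
Then Σ (x_i + x_{i+1})·c_i = 1036, so x̄ = 1036 / (6·196) = 37/42.

37/42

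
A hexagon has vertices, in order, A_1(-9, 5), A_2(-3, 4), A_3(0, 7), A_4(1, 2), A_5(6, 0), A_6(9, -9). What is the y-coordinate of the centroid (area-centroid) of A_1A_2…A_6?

Apply the shoelace formula. First the cross-terms c_i = x_i·y_{i+1} − x_{i+1}·y_i:
  -21, -21, -7, -12, -54, -36  ⇒  2A = -151, A = -75.5.
Then Σ (y_i + y_{i+1})·c_i = 123, so ȳ = 123 / (6·(-75.5)) = -41/151.

-41/151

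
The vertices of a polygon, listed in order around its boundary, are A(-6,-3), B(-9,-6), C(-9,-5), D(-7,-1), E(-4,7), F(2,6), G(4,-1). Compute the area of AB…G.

Apply the surveyor's formula: 2A = Σ (x_i·y_{i+1} − x_{i+1}·y_i), indices taken mod 7.
Cross-terms: 9, -9, -26, -53, -38, -26, -18  ⇒  Σ = -161
Area = |Σ|/2 = 80.5.

80.5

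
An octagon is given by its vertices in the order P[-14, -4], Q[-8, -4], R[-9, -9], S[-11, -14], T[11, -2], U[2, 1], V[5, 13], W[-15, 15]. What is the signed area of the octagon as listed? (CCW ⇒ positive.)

Apply the surveyor's formula: 2A = Σ (x_i·y_{i+1} − x_{i+1}·y_i), indices taken mod 8.
Σ = (24) + (36) + (27) + (176) + (15) + (21) + (270) + (270) = 839
Signed area = Σ/2 = 419.5 (positive ⇒ counter-clockwise traversal).

419.5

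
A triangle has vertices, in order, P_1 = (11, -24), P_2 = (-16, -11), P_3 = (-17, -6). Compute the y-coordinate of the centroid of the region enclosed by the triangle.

Apply the shoelace (surveyor's) formula. First the cross-terms c_i = x_i·y_{i+1} − x_{i+1}·y_i:
  -505, -91, 474  ⇒  2A = -122, A = -61.
Then Σ (y_i + y_{i+1})·c_i = 5002, so ȳ = 5002 / (6·(-61)) = -41/3.

-41/3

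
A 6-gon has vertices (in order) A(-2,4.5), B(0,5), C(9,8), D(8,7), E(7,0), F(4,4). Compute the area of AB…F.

25.5

A→B: (-2)(5) − (0)(4.5) = -10
B→C: (0)(8) − (9)(5) = -45
C→D: (9)(7) − (8)(8) = -1
D→E: (8)(0) − (7)(7) = -49
E→F: (7)(4) − (4)(0) = 28
F→A: (4)(4.5) − (-2)(4) = 26
Σ = -51
Area = |Σ|/2 = 25.5.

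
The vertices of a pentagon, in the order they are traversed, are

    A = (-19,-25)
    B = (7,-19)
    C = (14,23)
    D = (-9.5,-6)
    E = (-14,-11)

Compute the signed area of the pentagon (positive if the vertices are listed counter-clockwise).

Apply the shoelace formula: 2A = Σ (x_i·y_{i+1} − x_{i+1}·y_i), indices taken mod 5.
A→B: (-19)(-19) − (7)(-25) = 536
B→C: (7)(23) − (14)(-19) = 427
C→D: (14)(-6) − (-9.5)(23) = 134.5
D→E: (-9.5)(-11) − (-14)(-6) = 20.5
E→A: (-14)(-25) − (-19)(-11) = 141
Σ = 1259
Signed area = Σ/2 = 629.5 (positive ⇒ counter-clockwise traversal).

629.5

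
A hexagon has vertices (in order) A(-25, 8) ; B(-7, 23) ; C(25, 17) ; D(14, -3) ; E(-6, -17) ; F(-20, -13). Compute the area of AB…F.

1264.5

Apply Gauss's area formula: 2A = Σ (x_i·y_{i+1} − x_{i+1}·y_i), indices taken mod 6.
Cross-terms: -519, -694, -313, -256, -262, -485  ⇒  Σ = -2529
Area = |Σ|/2 = 1264.5.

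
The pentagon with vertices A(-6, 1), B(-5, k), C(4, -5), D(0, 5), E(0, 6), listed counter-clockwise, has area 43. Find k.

Write out the shoelace sum; only the two edges meeting at B involve k:
2·Area = [((-6)·k − (-5)·1) + ((-5)·(-5) − 4·k)] + 56
       = -10·k + 86 = 86
⇒ k = 0.

0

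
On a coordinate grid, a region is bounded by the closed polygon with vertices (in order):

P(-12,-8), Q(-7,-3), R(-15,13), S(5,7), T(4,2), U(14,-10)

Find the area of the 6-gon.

Cross-terms: -20, -136, -170, -18, -68, -232  ⇒  Σ = -644
Area = |Σ|/2 = 322.

322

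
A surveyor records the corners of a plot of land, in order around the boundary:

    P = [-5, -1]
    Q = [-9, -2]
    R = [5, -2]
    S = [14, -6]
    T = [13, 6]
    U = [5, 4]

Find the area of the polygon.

Σ = (1) + (28) + (-2) + (162) + (22) + (15) = 226
Area = |Σ|/2 = 113.

113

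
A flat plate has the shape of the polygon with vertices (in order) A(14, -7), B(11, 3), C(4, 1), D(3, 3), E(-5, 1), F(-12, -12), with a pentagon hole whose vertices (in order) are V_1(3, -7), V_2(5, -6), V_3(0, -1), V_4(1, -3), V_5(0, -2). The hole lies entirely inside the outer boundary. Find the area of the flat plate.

Outer boundary:
Apply the shoelace formula: 2A = Σ (x_i·y_{i+1} − x_{i+1}·y_i), indices taken mod 6.
Cross-terms: 119, -1, 9, 18, 72, 252  ⇒  Σ = 469
Area = |Σ|/2 = 234.5.
Hole:
Apply the shoelace (surveyor's) formula: 2A = Σ (x_i·y_{i+1} − x_{i+1}·y_i), indices taken mod 5.
Σ = (17) + (-5) + (1) + (-2) + (6) = 17
Area = |Σ|/2 = 8.5.
Net area = 234.5 − 8.5 = 226.

226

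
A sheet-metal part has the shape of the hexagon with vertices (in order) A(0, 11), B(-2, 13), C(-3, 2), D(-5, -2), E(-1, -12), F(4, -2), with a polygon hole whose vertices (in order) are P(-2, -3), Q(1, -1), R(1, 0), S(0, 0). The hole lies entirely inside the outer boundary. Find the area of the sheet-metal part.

109.5

Outer boundary:
A→B: (0)(13) − (-2)(11) = 22
B→C: (-2)(2) − (-3)(13) = 35
C→D: (-3)(-2) − (-5)(2) = 16
D→E: (-5)(-12) − (-1)(-2) = 58
E→F: (-1)(-2) − (4)(-12) = 50
F→A: (4)(11) − (0)(-2) = 44
Σ = 225
Area = |Σ|/2 = 112.5.
Hole:
Cross-terms: 5, 1, 0, 0  ⇒  Σ = 6
Area = |Σ|/2 = 3.
Net area = 112.5 − 3 = 109.5.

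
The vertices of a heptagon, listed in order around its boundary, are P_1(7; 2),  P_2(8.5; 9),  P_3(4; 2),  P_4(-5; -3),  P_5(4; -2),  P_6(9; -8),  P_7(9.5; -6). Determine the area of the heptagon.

58

Apply the shoelace formula: 2A = Σ (x_i·y_{i+1} − x_{i+1}·y_i), indices taken mod 7.
Cross-terms: 46, -19, -2, 22, -14, 22, 61  ⇒  Σ = 116
Area = |Σ|/2 = 58.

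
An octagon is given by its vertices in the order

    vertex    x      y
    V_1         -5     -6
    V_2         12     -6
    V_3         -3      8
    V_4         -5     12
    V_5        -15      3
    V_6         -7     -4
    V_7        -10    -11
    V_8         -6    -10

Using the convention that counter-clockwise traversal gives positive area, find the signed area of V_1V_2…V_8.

Σ = (102) + (78) + (4) + (165) + (81) + (37) + (34) + (-14) = 487
Signed area = Σ/2 = 243.5 (positive ⇒ counter-clockwise traversal).

243.5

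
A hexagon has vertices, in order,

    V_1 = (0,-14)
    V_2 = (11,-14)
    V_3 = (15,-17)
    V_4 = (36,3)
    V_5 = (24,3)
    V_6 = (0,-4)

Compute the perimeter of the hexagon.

|V_1V_2| = √((11)² + (0)²) = √121 = 11
|V_2V_3| = √((4)² + (-3)²) = √25 = 5
|V_3V_4| = √((21)² + (20)²) = √841 = 29
|V_4V_5| = √((-12)² + (0)²) = √144 = 12
|V_5V_6| = √((-24)² + (-7)²) = √625 = 25
|V_6V_1| = √((0)² + (-10)²) = √100 = 10
Perimeter = 11 + 5 + 29 + 12 + 25 + 10 = 92.

92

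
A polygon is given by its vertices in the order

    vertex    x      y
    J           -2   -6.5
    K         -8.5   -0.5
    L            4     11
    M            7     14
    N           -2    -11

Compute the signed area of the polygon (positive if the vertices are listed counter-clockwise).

-112.375

Apply the shoelace (surveyor's) formula: 2A = Σ (x_i·y_{i+1} − x_{i+1}·y_i), indices taken mod 5.
Σ = (-54.25) + (-91.5) + (-21) + (-49) + (-9) = -224.75
Signed area = Σ/2 = -112.375 (negative ⇒ clockwise traversal).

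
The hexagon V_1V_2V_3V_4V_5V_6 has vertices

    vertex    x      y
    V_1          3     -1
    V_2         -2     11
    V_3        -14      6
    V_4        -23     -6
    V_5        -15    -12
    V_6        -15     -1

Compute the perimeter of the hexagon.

|V_1V_2| = √((-5)² + (12)²) = √169 = 13
|V_2V_3| = √((-12)² + (-5)²) = √169 = 13
|V_3V_4| = √((-9)² + (-12)²) = √225 = 15
|V_4V_5| = √((8)² + (-6)²) = √100 = 10
|V_5V_6| = √((0)² + (11)²) = √121 = 11
|V_6V_1| = √((18)² + (0)²) = √324 = 18
Perimeter = 13 + 13 + 15 + 10 + 11 + 18 = 80.

80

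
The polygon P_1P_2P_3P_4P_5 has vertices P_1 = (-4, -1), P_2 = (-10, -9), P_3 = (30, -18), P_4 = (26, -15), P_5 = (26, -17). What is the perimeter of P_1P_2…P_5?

92

|P_1P_2| = √((-6)² + (-8)²) = √100 = 10
|P_2P_3| = √((40)² + (-9)²) = √1681 = 41
|P_3P_4| = √((-4)² + (3)²) = √25 = 5
|P_4P_5| = √((0)² + (-2)²) = √4 = 2
|P_5P_1| = √((-30)² + (16)²) = √1156 = 34
Perimeter = 10 + 41 + 5 + 2 + 34 = 92.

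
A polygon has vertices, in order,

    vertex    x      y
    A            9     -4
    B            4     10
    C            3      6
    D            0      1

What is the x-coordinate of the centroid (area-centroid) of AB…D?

632/141

Apply the surveyor's formula. First the cross-terms c_i = x_i·y_{i+1} − x_{i+1}·y_i:
  106, -6, 3, -9  ⇒  2A = 94, A = 47.
Then Σ (x_i + x_{i+1})·c_i = 1264, so x̄ = 1264 / (6·47) = 632/141.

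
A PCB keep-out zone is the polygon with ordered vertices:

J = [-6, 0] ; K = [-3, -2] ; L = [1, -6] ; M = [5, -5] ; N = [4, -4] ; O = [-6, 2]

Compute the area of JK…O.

Apply the shoelace formula: 2A = Σ (x_i·y_{i+1} − x_{i+1}·y_i), indices taken mod 6.
Cross-terms: 12, 20, 25, 0, -16, 12  ⇒  Σ = 53
Area = |Σ|/2 = 26.5.

26.5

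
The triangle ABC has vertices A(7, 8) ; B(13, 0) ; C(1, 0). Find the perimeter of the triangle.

32

|AB| = √((6)² + (-8)²) = √100 = 10
|BC| = √((-12)² + (0)²) = √144 = 12
|CA| = √((6)² + (8)²) = √100 = 10
Perimeter = 10 + 12 + 10 = 32.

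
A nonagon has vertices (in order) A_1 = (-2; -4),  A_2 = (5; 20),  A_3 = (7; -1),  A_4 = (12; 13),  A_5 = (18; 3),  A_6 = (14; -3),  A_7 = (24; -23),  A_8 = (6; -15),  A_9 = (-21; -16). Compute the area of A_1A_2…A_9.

Σ = (-20) + (-145) + (103) + (-198) + (-96) + (-250) + (-222) + (-411) + (52) = -1187
Area = |Σ|/2 = 593.5.

593.5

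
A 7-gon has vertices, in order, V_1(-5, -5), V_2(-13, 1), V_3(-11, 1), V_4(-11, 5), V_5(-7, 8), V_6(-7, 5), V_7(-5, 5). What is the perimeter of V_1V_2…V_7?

36

|V_1V_2| = √((-8)² + (6)²) = √100 = 10
|V_2V_3| = √((2)² + (0)²) = √4 = 2
|V_3V_4| = √((0)² + (4)²) = √16 = 4
|V_4V_5| = √((4)² + (3)²) = √25 = 5
|V_5V_6| = √((0)² + (-3)²) = √9 = 3
|V_6V_7| = √((2)² + (0)²) = √4 = 2
|V_7V_1| = √((0)² + (-10)²) = √100 = 10
Perimeter = 10 + 2 + 4 + 5 + 3 + 2 + 10 = 36.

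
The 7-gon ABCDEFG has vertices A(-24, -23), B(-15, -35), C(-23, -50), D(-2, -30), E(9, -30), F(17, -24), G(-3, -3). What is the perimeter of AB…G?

|AB| = √((9)² + (-12)²) = √225 = 15
|BC| = √((-8)² + (-15)²) = √289 = 17
|CD| = √((21)² + (20)²) = √841 = 29
|DE| = √((11)² + (0)²) = √121 = 11
|EF| = √((8)² + (6)²) = √100 = 10
|FG| = √((-20)² + (21)²) = √841 = 29
|GA| = √((-21)² + (-20)²) = √841 = 29
Perimeter = 15 + 17 + 29 + 11 + 10 + 29 + 29 = 140.

140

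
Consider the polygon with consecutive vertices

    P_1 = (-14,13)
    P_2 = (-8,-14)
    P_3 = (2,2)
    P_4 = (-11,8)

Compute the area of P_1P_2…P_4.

159.5

Σ = (300) + (12) + (38) + (-31) = 319
Area = |Σ|/2 = 159.5.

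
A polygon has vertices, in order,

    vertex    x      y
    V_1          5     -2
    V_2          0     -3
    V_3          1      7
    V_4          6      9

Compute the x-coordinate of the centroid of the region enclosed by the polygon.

155/51

Apply Gauss's area formula. First the cross-terms c_i = x_i·y_{i+1} − x_{i+1}·y_i:
  -15, 3, -33, -57  ⇒  2A = -102, A = -51.
Then Σ (x_i + x_{i+1})·c_i = -930, so x̄ = -930 / (6·(-51)) = 155/51.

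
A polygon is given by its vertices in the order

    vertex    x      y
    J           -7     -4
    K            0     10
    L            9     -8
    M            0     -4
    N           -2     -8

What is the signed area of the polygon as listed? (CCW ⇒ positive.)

J→K: (-7)(10) − (0)(-4) = -70
K→L: (0)(-8) − (9)(10) = -90
L→M: (9)(-4) − (0)(-8) = -36
M→N: (0)(-8) − (-2)(-4) = -8
N→J: (-2)(-4) − (-7)(-8) = -48
Σ = -252
Signed area = Σ/2 = -126 (negative ⇒ clockwise traversal).

-126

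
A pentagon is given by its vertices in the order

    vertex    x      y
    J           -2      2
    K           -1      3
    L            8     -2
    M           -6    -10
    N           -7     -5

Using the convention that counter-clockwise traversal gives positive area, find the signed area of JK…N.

J→K: (-2)(3) − (-1)(2) = -4
K→L: (-1)(-2) − (8)(3) = -22
L→M: (8)(-10) − (-6)(-2) = -92
M→N: (-6)(-5) − (-7)(-10) = -40
N→J: (-7)(2) − (-2)(-5) = -24
Σ = -182
Signed area = Σ/2 = -91 (negative ⇒ clockwise traversal).

-91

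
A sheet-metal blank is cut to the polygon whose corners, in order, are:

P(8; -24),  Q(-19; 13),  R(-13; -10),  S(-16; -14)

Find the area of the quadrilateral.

262.5

P→Q: (8)(13) − (-19)(-24) = -352
Q→R: (-19)(-10) − (-13)(13) = 359
R→S: (-13)(-14) − (-16)(-10) = 22
S→P: (-16)(-24) − (8)(-14) = 496
Σ = 525
Area = |Σ|/2 = 262.5.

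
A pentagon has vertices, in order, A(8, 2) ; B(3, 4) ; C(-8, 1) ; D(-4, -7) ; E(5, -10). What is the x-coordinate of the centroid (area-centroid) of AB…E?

106/143

Apply the surveyor's formula. First the cross-terms c_i = x_i·y_{i+1} − x_{i+1}·y_i:
  26, 35, 60, 75, 90  ⇒  2A = 286, A = 143.
Then Σ (x_i + x_{i+1})·c_i = 636, so x̄ = 636 / (6·143) = 106/143.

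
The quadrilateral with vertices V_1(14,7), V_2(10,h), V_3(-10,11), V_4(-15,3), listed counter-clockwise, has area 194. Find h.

15

The doubled signed area Σ (x_i y_{i+1} − x_{i+1} y_i) is linear in h.
With h=0 it equals 28; the coefficient of h is 24 (from the two edges through V_2).
So 24·h + 28 = 2·194 = 388 ⇒ h = 15.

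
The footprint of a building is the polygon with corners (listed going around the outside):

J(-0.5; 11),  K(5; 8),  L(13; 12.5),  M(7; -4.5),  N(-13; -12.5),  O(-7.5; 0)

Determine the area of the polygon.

J→K: (-0.5)(8) − (5)(11) = -59
K→L: (5)(12.5) − (13)(8) = -41.5
L→M: (13)(-4.5) − (7)(12.5) = -146
M→N: (7)(-12.5) − (-13)(-4.5) = -146
N→O: (-13)(0) − (-7.5)(-12.5) = -93.75
O→J: (-7.5)(11) − (-0.5)(0) = -82.5
Σ = -568.75
Area = |Σ|/2 = 284.375.

284.375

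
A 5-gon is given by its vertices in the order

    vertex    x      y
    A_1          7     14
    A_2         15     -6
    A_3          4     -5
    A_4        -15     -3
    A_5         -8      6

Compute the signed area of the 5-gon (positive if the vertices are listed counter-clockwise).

-329

Cross-terms: -252, -51, -87, -114, -154  ⇒  Σ = -658
Signed area = Σ/2 = -329 (negative ⇒ clockwise traversal).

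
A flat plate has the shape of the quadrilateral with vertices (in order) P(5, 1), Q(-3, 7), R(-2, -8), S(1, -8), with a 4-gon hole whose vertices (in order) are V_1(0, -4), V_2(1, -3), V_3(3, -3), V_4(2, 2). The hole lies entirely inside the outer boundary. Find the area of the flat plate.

Outer boundary:
Apply the shoelace (surveyor's) formula: 2A = Σ (x_i·y_{i+1} − x_{i+1}·y_i), indices taken mod 4.
Cross-terms: 38, 38, 24, 41  ⇒  Σ = 141
Area = |Σ|/2 = 70.5.
Hole:
Apply the shoelace (surveyor's) formula: 2A = Σ (x_i·y_{i+1} − x_{i+1}·y_i), indices taken mod 4.
Cross-terms: 4, 6, 12, -8  ⇒  Σ = 14
Area = |Σ|/2 = 7.
Net area = 70.5 − 7 = 63.5.

63.5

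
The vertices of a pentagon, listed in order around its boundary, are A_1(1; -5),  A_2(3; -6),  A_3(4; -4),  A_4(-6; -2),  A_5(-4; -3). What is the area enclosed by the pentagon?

11

Apply the shoelace formula: 2A = Σ (x_i·y_{i+1} − x_{i+1}·y_i), indices taken mod 5.
Σ = (9) + (12) + (-32) + (10) + (23) = 22
Area = |Σ|/2 = 11.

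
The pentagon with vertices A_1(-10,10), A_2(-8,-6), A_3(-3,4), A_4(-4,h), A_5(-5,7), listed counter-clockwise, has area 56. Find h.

The doubled signed area Σ (x_i y_{i+1} − x_{i+1} y_i) is linear in h.
With h=0 it equals 98; the coefficient of h is 2 (from the two edges through A_4).
So 2·h + 98 = 2·56 = 112 ⇒ h = 7.

7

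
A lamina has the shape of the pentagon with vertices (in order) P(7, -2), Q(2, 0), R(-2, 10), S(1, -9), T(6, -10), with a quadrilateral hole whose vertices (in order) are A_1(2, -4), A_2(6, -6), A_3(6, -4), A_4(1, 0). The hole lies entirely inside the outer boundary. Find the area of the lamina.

55

Outer boundary:
Apply Gauss's area formula: 2A = Σ (x_i·y_{i+1} − x_{i+1}·y_i), indices taken mod 5.
Σ = (4) + (20) + (8) + (44) + (58) = 134
Area = |Σ|/2 = 67.
Hole:
Apply the shoelace (surveyor's) formula: 2A = Σ (x_i·y_{i+1} − x_{i+1}·y_i), indices taken mod 4.
Σ = (12) + (12) + (4) + (-4) = 24
Area = |Σ|/2 = 12.
Net area = 67 − 12 = 55.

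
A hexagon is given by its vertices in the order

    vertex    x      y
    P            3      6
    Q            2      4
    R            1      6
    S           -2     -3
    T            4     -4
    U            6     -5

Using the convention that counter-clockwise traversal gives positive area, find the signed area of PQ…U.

46

Cross-terms: 0, 8, 9, 20, 4, 51  ⇒  Σ = 92
Signed area = Σ/2 = 46 (positive ⇒ counter-clockwise traversal).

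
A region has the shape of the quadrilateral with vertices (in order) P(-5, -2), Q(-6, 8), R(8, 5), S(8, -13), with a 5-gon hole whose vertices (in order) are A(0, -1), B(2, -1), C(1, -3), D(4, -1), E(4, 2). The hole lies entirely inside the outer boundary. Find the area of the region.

177.5

Outer boundary:
Apply the surveyor's formula: 2A = Σ (x_i·y_{i+1} − x_{i+1}·y_i), indices taken mod 4.
Σ = (-52) + (-94) + (-144) + (-81) = -371
Area = |Σ|/2 = 185.5.
Hole:
Cross-terms: 2, -5, 11, 12, -4  ⇒  Σ = 16
Area = |Σ|/2 = 8.
Net area = 185.5 − 8 = 177.5.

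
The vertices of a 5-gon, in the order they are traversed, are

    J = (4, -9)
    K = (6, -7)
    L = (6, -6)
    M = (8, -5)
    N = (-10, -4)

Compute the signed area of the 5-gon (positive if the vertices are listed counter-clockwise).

37

Σ = (26) + (6) + (18) + (-82) + (106) = 74
Signed area = Σ/2 = 37 (positive ⇒ counter-clockwise traversal).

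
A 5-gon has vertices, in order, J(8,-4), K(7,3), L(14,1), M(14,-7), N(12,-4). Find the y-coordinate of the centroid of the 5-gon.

Apply Gauss's area formula. First the cross-terms c_i = x_i·y_{i+1} − x_{i+1}·y_i:
  52, -35, -112, 28, -16  ⇒  2A = -83, A = -41.5.
Then Σ (y_i + y_{i+1})·c_i = 300, so ȳ = 300 / (6·(-41.5)) = -100/83.

-100/83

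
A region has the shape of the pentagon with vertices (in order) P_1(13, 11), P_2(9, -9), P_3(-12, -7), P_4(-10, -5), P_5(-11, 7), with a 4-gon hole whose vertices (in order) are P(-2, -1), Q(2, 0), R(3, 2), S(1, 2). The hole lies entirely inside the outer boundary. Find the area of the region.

360.5

Outer boundary:
Apply the surveyor's formula: 2A = Σ (x_i·y_{i+1} − x_{i+1}·y_i), indices taken mod 5.
Σ = (-216) + (-171) + (-10) + (-125) + (-212) = -734
Area = |Σ|/2 = 367.
Hole:
Apply the shoelace formula: 2A = Σ (x_i·y_{i+1} − x_{i+1}·y_i), indices taken mod 4.
Cross-terms: 2, 4, 4, 3  ⇒  Σ = 13
Area = |Σ|/2 = 6.5.
Net area = 367 − 6.5 = 360.5.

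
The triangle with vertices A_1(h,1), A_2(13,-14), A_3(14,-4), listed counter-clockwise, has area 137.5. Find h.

The doubled signed area Σ (x_i y_{i+1} − x_{i+1} y_i) is linear in h.
With h=0 it equals 145; the coefficient of h is -10 (from the two edges through A_1).
So -10·h + 145 = 2·137.5 = 275 ⇒ h = -13.

-13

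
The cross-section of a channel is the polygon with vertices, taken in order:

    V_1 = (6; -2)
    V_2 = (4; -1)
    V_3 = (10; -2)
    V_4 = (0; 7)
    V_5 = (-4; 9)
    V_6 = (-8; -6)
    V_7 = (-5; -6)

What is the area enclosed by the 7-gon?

131

Apply the shoelace (surveyor's) formula: 2A = Σ (x_i·y_{i+1} − x_{i+1}·y_i), indices taken mod 7.
Cross-terms: 2, 2, 70, 28, 96, 18, 46  ⇒  Σ = 262
Area = |Σ|/2 = 131.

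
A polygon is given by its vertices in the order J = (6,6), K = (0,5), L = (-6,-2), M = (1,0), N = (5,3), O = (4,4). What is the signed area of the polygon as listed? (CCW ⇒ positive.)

36.5

Cross-terms: 30, 30, 2, 3, 8, 0  ⇒  Σ = 73
Signed area = Σ/2 = 36.5 (positive ⇒ counter-clockwise traversal).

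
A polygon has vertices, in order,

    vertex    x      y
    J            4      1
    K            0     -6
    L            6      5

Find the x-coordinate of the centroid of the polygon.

Apply the surveyor's formula. First the cross-terms c_i = x_i·y_{i+1} − x_{i+1}·y_i:
  -24, 36, -14  ⇒  2A = -2, A = -1.
Then Σ (x_i + x_{i+1})·c_i = -20, so x̄ = -20 / (6·(-1)) = 10/3.

10/3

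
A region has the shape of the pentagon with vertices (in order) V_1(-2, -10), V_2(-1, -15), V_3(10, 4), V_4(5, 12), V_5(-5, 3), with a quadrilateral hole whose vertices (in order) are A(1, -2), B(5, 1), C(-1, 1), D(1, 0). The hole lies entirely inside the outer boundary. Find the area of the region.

191.5

Outer boundary:
Σ = (20) + (146) + (100) + (75) + (56) = 397
Area = |Σ|/2 = 198.5.
Hole:
Apply the shoelace (surveyor's) formula: 2A = Σ (x_i·y_{i+1} − x_{i+1}·y_i), indices taken mod 4.
A→B: (1)(1) − (5)(-2) = 11
B→C: (5)(1) − (-1)(1) = 6
C→D: (-1)(0) − (1)(1) = -1
D→A: (1)(-2) − (1)(0) = -2
Σ = 14
Area = |Σ|/2 = 7.
Net area = 198.5 − 7 = 191.5.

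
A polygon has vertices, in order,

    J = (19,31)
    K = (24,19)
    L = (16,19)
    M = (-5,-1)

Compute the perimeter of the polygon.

|JK| = √((5)² + (-12)²) = √169 = 13
|KL| = √((-8)² + (0)²) = √64 = 8
|LM| = √((-21)² + (-20)²) = √841 = 29
|MJ| = √((24)² + (32)²) = √1600 = 40
Perimeter = 13 + 8 + 29 + 40 = 90.

90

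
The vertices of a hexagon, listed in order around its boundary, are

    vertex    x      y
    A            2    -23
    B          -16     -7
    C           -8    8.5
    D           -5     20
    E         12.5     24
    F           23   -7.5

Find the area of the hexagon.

Apply the shoelace formula: 2A = Σ (x_i·y_{i+1} − x_{i+1}·y_i), indices taken mod 6.
Cross-terms: -382, -192, -117.5, -370, -645.75, -514  ⇒  Σ = -2221.25
Area = |Σ|/2 = 1110.625.

1110.625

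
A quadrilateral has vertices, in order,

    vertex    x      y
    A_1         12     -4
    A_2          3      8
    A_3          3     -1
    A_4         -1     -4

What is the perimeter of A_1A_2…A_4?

42

|A_1A_2| = √((-9)² + (12)²) = √225 = 15
|A_2A_3| = √((0)² + (-9)²) = √81 = 9
|A_3A_4| = √((-4)² + (-3)²) = √25 = 5
|A_4A_1| = √((13)² + (0)²) = √169 = 13
Perimeter = 15 + 9 + 5 + 13 = 42.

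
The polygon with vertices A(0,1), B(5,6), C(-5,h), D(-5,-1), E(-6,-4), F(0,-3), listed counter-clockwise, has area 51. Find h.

4

The doubled signed area Σ (x_i y_{i+1} − x_{i+1} y_i) is linear in h.
With h=0 it equals 62; the coefficient of h is 10 (from the two edges through C).
So 10·h + 62 = 2·51 = 102 ⇒ h = 4.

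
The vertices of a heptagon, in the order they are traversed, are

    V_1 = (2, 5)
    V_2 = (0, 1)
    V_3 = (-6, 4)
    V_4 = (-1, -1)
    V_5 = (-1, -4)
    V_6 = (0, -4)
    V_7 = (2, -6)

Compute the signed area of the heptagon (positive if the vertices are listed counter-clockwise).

27.5

Apply the shoelace formula: 2A = Σ (x_i·y_{i+1} − x_{i+1}·y_i), indices taken mod 7.
V_1→V_2: (2)(1) − (0)(5) = 2
V_2→V_3: (0)(4) − (-6)(1) = 6
V_3→V_4: (-6)(-1) − (-1)(4) = 10
V_4→V_5: (-1)(-4) − (-1)(-1) = 3
V_5→V_6: (-1)(-4) − (0)(-4) = 4
V_6→V_7: (0)(-6) − (2)(-4) = 8
V_7→V_1: (2)(5) − (2)(-6) = 22
Σ = 55
Signed area = Σ/2 = 27.5 (positive ⇒ counter-clockwise traversal).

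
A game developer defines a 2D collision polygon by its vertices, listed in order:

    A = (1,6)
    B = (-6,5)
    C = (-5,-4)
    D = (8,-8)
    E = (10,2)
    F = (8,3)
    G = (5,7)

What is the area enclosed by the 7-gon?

Cross-terms: 41, 49, 72, 96, 14, 41, 23  ⇒  Σ = 336
Area = |Σ|/2 = 168.

168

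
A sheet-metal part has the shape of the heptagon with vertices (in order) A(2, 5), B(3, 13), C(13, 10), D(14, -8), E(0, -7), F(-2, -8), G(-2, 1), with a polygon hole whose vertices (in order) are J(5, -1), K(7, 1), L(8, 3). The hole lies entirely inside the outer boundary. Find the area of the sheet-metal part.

Outer boundary:
Apply the shoelace formula: 2A = Σ (x_i·y_{i+1} − x_{i+1}·y_i), indices taken mod 7.
Σ = (11) + (-139) + (-244) + (-98) + (-14) + (-18) + (-12) = -514
Area = |Σ|/2 = 257.
Hole:
Apply the surveyor's formula: 2A = Σ (x_i·y_{i+1} − x_{i+1}·y_i), indices taken mod 3.
Σ = (12) + (13) + (-23) = 2
Area = |Σ|/2 = 1.
Net area = 257 − 1 = 256.

256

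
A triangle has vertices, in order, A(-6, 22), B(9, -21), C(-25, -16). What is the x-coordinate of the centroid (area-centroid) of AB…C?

-22/3

Apply the shoelace (surveyor's) formula. First the cross-terms c_i = x_i·y_{i+1} − x_{i+1}·y_i:
  -72, -669, -646  ⇒  2A = -1387, A = -693.5.
Then Σ (x_i + x_{i+1})·c_i = 30514, so x̄ = 30514 / (6·(-693.5)) = -22/3.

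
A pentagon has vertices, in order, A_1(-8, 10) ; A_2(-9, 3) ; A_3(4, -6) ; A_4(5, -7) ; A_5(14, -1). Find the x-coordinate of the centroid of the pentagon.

Apply the shoelace (surveyor's) formula. First the cross-terms c_i = x_i·y_{i+1} − x_{i+1}·y_i:
  66, 42, 2, 93, 132  ⇒  2A = 335, A = 167.5.
Then Σ (x_i + x_{i+1})·c_i = 1245, so x̄ = 1245 / (6·167.5) = 83/67.

83/67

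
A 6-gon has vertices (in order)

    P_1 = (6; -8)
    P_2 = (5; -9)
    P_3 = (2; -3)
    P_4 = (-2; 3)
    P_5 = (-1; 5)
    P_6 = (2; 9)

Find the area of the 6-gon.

Apply the surveyor's formula: 2A = Σ (x_i·y_{i+1} − x_{i+1}·y_i), indices taken mod 6.
P_1→P_2: (6)(-9) − (5)(-8) = -14
P_2→P_3: (5)(-3) − (2)(-9) = 3
P_3→P_4: (2)(3) − (-2)(-3) = 0
P_4→P_5: (-2)(5) − (-1)(3) = -7
P_5→P_6: (-1)(9) − (2)(5) = -19
P_6→P_1: (2)(-8) − (6)(9) = -70
Σ = -107
Area = |Σ|/2 = 53.5.

53.5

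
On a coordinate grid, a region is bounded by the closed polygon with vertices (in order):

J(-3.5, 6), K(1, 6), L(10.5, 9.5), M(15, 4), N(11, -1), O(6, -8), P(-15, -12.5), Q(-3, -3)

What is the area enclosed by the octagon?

269

Apply the shoelace (surveyor's) formula: 2A = Σ (x_i·y_{i+1} − x_{i+1}·y_i), indices taken mod 8.
Σ = (-27) + (-53.5) + (-100.5) + (-59) + (-82) + (-195) + (7.5) + (-28.5) = -538
Area = |Σ|/2 = 269.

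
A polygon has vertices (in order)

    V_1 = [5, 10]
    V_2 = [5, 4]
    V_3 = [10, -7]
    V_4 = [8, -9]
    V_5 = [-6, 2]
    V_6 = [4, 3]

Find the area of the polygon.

89

Cross-terms: -30, -75, -34, -38, -26, 25  ⇒  Σ = -178
Area = |Σ|/2 = 89.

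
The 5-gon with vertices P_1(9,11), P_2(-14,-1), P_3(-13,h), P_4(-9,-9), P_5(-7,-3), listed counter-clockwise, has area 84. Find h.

-1

The doubled signed area Σ (x_i y_{i+1} − x_{i+1} y_i) is linear in h.
With h=0 it equals 163; the coefficient of h is -5 (from the two edges through P_3).
So -5·h + 163 = 2·84 = 168 ⇒ h = -1.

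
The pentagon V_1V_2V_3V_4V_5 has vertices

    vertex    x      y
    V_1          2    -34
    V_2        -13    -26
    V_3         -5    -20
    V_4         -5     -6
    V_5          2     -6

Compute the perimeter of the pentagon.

76

|V_1V_2| = √((-15)² + (8)²) = √289 = 17
|V_2V_3| = √((8)² + (6)²) = √100 = 10
|V_3V_4| = √((0)² + (14)²) = √196 = 14
|V_4V_5| = √((7)² + (0)²) = √49 = 7
|V_5V_1| = √((0)² + (-28)²) = √784 = 28
Perimeter = 17 + 10 + 14 + 7 + 28 = 76.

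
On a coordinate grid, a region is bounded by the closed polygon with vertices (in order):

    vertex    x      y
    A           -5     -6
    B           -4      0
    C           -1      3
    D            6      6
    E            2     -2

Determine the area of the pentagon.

Cross-terms: -24, -12, -24, -24, -22  ⇒  Σ = -106
Area = |Σ|/2 = 53.

53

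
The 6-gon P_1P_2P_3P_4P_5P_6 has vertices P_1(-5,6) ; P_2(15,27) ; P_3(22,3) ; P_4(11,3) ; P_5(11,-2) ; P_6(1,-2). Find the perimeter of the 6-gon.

90

|P_1P_2| = √((20)² + (21)²) = √841 = 29
|P_2P_3| = √((7)² + (-24)²) = √625 = 25
|P_3P_4| = √((-11)² + (0)²) = √121 = 11
|P_4P_5| = √((0)² + (-5)²) = √25 = 5
|P_5P_6| = √((-10)² + (0)²) = √100 = 10
|P_6P_1| = √((-6)² + (8)²) = √100 = 10
Perimeter = 29 + 25 + 11 + 5 + 10 + 10 = 90.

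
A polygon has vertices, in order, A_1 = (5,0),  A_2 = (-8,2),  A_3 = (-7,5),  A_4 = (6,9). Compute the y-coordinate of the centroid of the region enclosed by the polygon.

Apply the surveyor's formula. First the cross-terms c_i = x_i·y_{i+1} − x_{i+1}·y_i:
  10, -26, -93, -45  ⇒  2A = -154, A = -77.
Then Σ (y_i + y_{i+1})·c_i = -1869, so ȳ = -1869 / (6·(-77)) = 89/22.

89/22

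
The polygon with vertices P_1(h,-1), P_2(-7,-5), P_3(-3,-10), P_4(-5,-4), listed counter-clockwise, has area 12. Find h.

-9

The doubled signed area Σ (x_i y_{i+1} − x_{i+1} y_i) is linear in h.
With h=0 it equals 15; the coefficient of h is -1 (from the two edges through P_1).
So -1·h + 15 = 2·12 = 24 ⇒ h = -9.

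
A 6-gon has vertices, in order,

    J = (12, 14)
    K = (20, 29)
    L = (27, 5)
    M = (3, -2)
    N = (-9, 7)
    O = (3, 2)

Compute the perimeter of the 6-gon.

|JK| = √((8)² + (15)²) = √289 = 17
|KL| = √((7)² + (-24)²) = √625 = 25
|LM| = √((-24)² + (-7)²) = √625 = 25
|MN| = √((-12)² + (9)²) = √225 = 15
|NO| = √((12)² + (-5)²) = √169 = 13
|OJ| = √((9)² + (12)²) = √225 = 15
Perimeter = 17 + 25 + 25 + 15 + 13 + 15 = 110.

110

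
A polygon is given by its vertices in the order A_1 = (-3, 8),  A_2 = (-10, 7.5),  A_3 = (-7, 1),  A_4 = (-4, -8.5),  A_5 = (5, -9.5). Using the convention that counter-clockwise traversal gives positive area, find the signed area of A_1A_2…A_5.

127.75

Apply Gauss's area formula: 2A = Σ (x_i·y_{i+1} − x_{i+1}·y_i), indices taken mod 5.
A_1→A_2: (-3)(7.5) − (-10)(8) = 57.5
A_2→A_3: (-10)(1) − (-7)(7.5) = 42.5
A_3→A_4: (-7)(-8.5) − (-4)(1) = 63.5
A_4→A_5: (-4)(-9.5) − (5)(-8.5) = 80.5
A_5→A_1: (5)(8) − (-3)(-9.5) = 11.5
Σ = 255.5
Signed area = Σ/2 = 127.75 (positive ⇒ counter-clockwise traversal).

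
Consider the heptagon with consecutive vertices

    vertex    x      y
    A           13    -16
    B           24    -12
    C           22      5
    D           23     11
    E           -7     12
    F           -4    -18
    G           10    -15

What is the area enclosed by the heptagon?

770.5

Σ = (228) + (384) + (127) + (353) + (174) + (240) + (35) = 1541
Area = |Σ|/2 = 770.5.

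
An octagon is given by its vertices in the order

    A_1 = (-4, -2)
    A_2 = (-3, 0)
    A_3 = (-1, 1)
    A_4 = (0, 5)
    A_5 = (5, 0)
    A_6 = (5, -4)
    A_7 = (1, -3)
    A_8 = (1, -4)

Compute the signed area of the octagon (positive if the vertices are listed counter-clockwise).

Apply the shoelace formula: 2A = Σ (x_i·y_{i+1} − x_{i+1}·y_i), indices taken mod 8.
Cross-terms: -6, -3, -5, -25, -20, -11, -1, -18  ⇒  Σ = -89
Signed area = Σ/2 = -44.5 (negative ⇒ clockwise traversal).

-44.5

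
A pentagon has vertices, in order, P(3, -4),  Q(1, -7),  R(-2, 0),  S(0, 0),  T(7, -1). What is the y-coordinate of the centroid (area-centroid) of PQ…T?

-205/84

Apply the surveyor's formula. First the cross-terms c_i = x_i·y_{i+1} − x_{i+1}·y_i:
  -17, -14, 0, 0, -25  ⇒  2A = -56, A = -28.
Then Σ (y_i + y_{i+1})·c_i = 410, so ȳ = 410 / (6·(-28)) = -205/84.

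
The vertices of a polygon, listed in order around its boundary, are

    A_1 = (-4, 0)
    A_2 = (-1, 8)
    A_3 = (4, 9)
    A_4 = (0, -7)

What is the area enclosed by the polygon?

Cross-terms: -32, -41, -28, -28  ⇒  Σ = -129
Area = |Σ|/2 = 64.5.

64.5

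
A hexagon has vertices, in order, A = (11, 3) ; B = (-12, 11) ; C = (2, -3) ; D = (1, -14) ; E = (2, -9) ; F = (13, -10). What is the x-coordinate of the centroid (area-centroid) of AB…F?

524/137

Apply the shoelace (surveyor's) formula. First the cross-terms c_i = x_i·y_{i+1} − x_{i+1}·y_i:
  157, 14, -25, 19, 97, 149  ⇒  2A = 411, A = 205.5.
Then Σ (x_i + x_{i+1})·c_i = 4716, so x̄ = 4716 / (6·205.5) = 524/137.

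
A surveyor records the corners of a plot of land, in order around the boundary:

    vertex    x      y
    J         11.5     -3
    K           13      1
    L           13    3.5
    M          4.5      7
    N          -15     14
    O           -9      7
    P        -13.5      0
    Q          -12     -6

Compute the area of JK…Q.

313.875

J→K: (11.5)(1) − (13)(-3) = 50.5
K→L: (13)(3.5) − (13)(1) = 32.5
L→M: (13)(7) − (4.5)(3.5) = 75.25
M→N: (4.5)(14) − (-15)(7) = 168
N→O: (-15)(7) − (-9)(14) = 21
O→P: (-9)(0) − (-13.5)(7) = 94.5
P→Q: (-13.5)(-6) − (-12)(0) = 81
Q→J: (-12)(-3) − (11.5)(-6) = 105
Σ = 627.75
Area = |Σ|/2 = 313.875.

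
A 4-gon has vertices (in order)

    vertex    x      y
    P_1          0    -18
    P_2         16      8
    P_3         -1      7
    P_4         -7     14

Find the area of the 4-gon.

Apply the shoelace formula: 2A = Σ (x_i·y_{i+1} − x_{i+1}·y_i), indices taken mod 4.
Σ = (288) + (120) + (35) + (126) = 569
Area = |Σ|/2 = 284.5.

284.5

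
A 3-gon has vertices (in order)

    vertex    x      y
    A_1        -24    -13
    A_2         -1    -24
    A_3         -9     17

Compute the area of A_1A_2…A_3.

Apply the shoelace formula: 2A = Σ (x_i·y_{i+1} − x_{i+1}·y_i), indices taken mod 3.
Σ = (563) + (-233) + (525) = 855
Area = |Σ|/2 = 427.5.

427.5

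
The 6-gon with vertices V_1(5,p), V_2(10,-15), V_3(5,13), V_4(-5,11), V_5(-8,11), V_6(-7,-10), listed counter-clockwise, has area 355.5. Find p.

-13

The doubled signed area Σ (x_i y_{i+1} − x_{i+1} y_i) is linear in p.
With p=0 it equals 490; the coefficient of p is -17 (from the two edges through V_1).
So -17·p + 490 = 2·355.5 = 711 ⇒ p = -13.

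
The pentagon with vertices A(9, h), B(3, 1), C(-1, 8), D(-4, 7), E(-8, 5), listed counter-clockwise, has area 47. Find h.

-4

The doubled signed area Σ (x_i y_{i+1} − x_{i+1} y_i) is linear in h.
With h=0 it equals 50; the coefficient of h is -11 (from the two edges through A).
So -11·h + 50 = 2·47 = 94 ⇒ h = -4.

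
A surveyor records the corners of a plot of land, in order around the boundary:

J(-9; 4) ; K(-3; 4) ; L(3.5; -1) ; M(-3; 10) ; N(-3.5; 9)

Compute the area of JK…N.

Σ = (-24) + (-11) + (32) + (8) + (67) = 72
Area = |Σ|/2 = 36.

36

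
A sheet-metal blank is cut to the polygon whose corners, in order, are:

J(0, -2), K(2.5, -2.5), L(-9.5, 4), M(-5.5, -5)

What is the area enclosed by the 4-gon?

Apply the shoelace formula: 2A = Σ (x_i·y_{i+1} − x_{i+1}·y_i), indices taken mod 4.
Cross-terms: 5, -13.75, 69.5, 11  ⇒  Σ = 71.75
Area = |Σ|/2 = 35.875.

35.875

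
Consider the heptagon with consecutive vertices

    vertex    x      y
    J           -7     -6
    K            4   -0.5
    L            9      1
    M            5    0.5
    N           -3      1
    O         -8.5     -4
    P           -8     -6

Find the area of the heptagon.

Cross-terms: 27.5, 8.5, -0.5, 6.5, 20.5, 19, 6  ⇒  Σ = 87.5
Area = |Σ|/2 = 43.75.

43.75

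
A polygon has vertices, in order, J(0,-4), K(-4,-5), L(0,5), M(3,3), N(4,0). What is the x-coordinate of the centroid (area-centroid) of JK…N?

Apply the shoelace formula. First the cross-terms c_i = x_i·y_{i+1} − x_{i+1}·y_i:
  -16, -20, -15, -12, -16  ⇒  2A = -79, A = -39.5.
Then Σ (x_i + x_{i+1})·c_i = -49, so x̄ = -49 / (6·(-39.5)) = 49/237.

49/237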